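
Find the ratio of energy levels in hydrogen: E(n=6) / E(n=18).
9.000000

Using E_n = -13.6057 Z² / n² eV with Z = 1:

E_6 = -13.6057 / 6² = -13.6057 / 36 = -0.377936111111 eV
E_18 = -13.6057 / 18² = -13.6057 / 324 = -0.041992901235 eV

The ratio is:
E_6/E_18 = (-0.377936111111) / (-0.041992901235)
E_6/E_18 = (-13.6057/36) / (-13.6057/324)
E_6/E_18 = 324/36
E_6/E_18 = 9.000000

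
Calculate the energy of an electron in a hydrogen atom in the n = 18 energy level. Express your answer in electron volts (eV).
-0.04199 eV

The energy levels of a hydrogen-like atom are given by:
E_n = -13.6057 eV / n²

For n = 18:
E_18 = -13.6057 eV / 18²
E_18 = -13.6057 eV / 324
E_18 = -0.04199 eV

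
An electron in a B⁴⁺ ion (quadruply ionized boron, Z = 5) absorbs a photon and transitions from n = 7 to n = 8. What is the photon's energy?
1.6270 eV

The energy levels of a hydrogen-like atom are E_n = -13.6057 Z² eV / n².

Energy at n = 7: E_7 = -13.6057 × 5² / 7² = -6.9416837 eV
Energy at n = 8: E_8 = -13.6057 × 5² / 8² = -5.3147266 eV

The excitation energy is the difference:
ΔE = E_8 - E_7
ΔE = -5.3147266 - (-6.9416837)
ΔE = 1.6270 eV

Since this is positive, energy must be absorbed (photon absorption).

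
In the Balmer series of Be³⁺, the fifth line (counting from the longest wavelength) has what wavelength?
24.80666 nm

The lines of a series are numbered from the longest wavelength (smallest ΔE) outward; the fifth line is the transition from n = n_f + 5 to n_f.
The Balmer series has all transitions ending at n_f = 2.

For Be³⁺ (Z = 4), the fifth line (ε-line) is the jump from n = 7 to n = 2:
E_7 = -13.6057 × 4² / 7² = -4.4426776 eV
E_2 = -13.6057 × 4² / 2² = -54.4228000 eV
ΔE = E_7 - E_2 = 49.9801224 eV

λ = hc/E = 1239.84 eV·nm / 49.9801224 eV
λ = 24.80666 nm

This is the ε-line of the Balmer series in Be³⁺.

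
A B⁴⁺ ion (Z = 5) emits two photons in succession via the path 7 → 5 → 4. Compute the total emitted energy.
14.32 eV

The energy levels of B⁴⁺ are E_n = -13.6057 × 5² / n² eV.

First transition (7 → 5):
ΔE₁ = |E_5 - E_7|
ΔE₁ = |-13.60570000 - (-6.94168367)| = 6.66402 eV

Second transition (5 → 4):
ΔE₂ = |E_4 - E_5|
ΔE₂ = |-21.25890625 - (-13.60570000)| = 7.65321 eV

Total energy released:
E_total = ΔE₁ + ΔE₂ = 6.66402 + 7.65321 = 14.32 eV

Note: This equals the direct transition 7 → 4: 14.32 eV ✓
Energy is conserved regardless of the path taken.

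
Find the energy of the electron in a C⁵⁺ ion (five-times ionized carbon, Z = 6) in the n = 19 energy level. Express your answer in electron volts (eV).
-1.356801 eV

The energy levels of a hydrogen-like atom are given by:
E_n = -13.6057 Z² / n² eV  (with Z = 6 for C⁵⁺)

For n = 19:
E_19 = -13.6057 × 6² / 19²
E_19 = -13.6057 × 36 / 361
E_19 = -1.356801 eV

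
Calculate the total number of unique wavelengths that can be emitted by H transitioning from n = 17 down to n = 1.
136

The electron can occupy levels n = 1, 2, ..., 17 during de-excitation — that is m = 17 - 1 + 1 = 17 distinct levels.

The number of distinct spectral lines equals the number of ways to choose 2 of these m levels (each pair gives one possible emission transition):

Number of lines = m(m-1)/2 = 17×16/2 = 136

These correspond to all possible transitions between the 17 levels:
17 → 16, 17 → 15, 17 → 14, 17 → 13, 17 → 12, 17 → 11, 17 → 10, 17 → 9...

Each transition produces a photon with a unique energy (and thus wavelength). This count does not depend on Z.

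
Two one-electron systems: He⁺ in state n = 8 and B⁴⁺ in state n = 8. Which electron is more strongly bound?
B⁴⁺ at n = 8 (E = -5.3147 eV)

Using E_n = -13.6057 Z² / n² eV:

He⁺ (Z = 2) at n = 8:
E = -13.6057 × 2² / 8² = -13.6057 × 4 / 64 = -0.8503563 eV

B⁴⁺ (Z = 5) at n = 8:
E = -13.6057 × 5² / 8² = -13.6057 × 25 / 64 = -5.3147266 eV

Since -5.3147266 eV < -0.8503563 eV,
B⁴⁺ at n = 8 is more tightly bound (requires more energy to ionize).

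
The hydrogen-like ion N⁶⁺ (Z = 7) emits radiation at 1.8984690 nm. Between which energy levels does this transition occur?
n = 7 → n = 1

First, find the photon energy from the wavelength (hc = 1239.84 eV·nm):
E = hc/λ = 1239.84 eV·nm / 1.8984690 nm = 653.07361 eV

The energy levels of N⁶⁺ satisfy E_n = -13.6057 × 7² / n² eV, so an emission n_i → n_f releases
ΔE = 13.6057 × 7² × (1/n_f² − 1/n_i²) eV.

Setting ΔE equal to the photon energy:
1/n_f² − 1/n_i² = 653.07361 / (13.6057 × 7²) = 0.97959185

Since 1/n_i² must be positive, we need 1/n_f² > 0.97959185, i.e. n_f ≤ 1. For each allowed n_f, solve n_i = (1/n_f² − 0.97959185)^(−1/2) and check whether it is a whole number:
  n_f = 1: 1/n_i² = 1.00000000 − 0.97959185 = 0.02040815 → n_i = 7.000  → integer, n_i = 7 ✓

Only n_f = 1 gives an integer upper level, n_i = 7.

The transition is from n = 7 to n = 1 (emission).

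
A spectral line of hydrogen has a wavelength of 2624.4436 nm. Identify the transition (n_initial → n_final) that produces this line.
n = 6 → n = 4

First, find the photon energy from the wavelength (hc = 1239.84 eV·nm):
E = hc/λ = 1239.84 eV·nm / 2624.4436 nm = 0.47242014 eV

The energy levels of hydrogen satisfy E_n = -13.6057 / n² eV, so an emission n_i → n_f releases
ΔE = 13.6057 × (1/n_f² − 1/n_i²) eV.

Setting ΔE equal to the photon energy:
1/n_f² − 1/n_i² = 0.47242014 / 13.6057 = 0.034722222

Since 1/n_i² must be positive, we need 1/n_f² > 0.034722222, i.e. n_f ≤ 5. For each allowed n_f, solve n_i = (1/n_f² − 0.034722222)^(−1/2) and check whether it is a whole number:
  n_f = 1: 1/n_i² = 1.000000000 − 0.034722222 = 0.965277778 → n_i = 1.018  (not an integer) ✗
  n_f = 2: 1/n_i² = 0.250000000 − 0.034722222 = 0.215277778 → n_i = 2.155  (not an integer) ✗
  n_f = 3: 1/n_i² = 0.111111111 − 0.034722222 = 0.076388889 → n_i = 3.618  (not an integer) ✗
  n_f = 4: 1/n_i² = 0.062500000 − 0.034722222 = 0.027777778 → n_i = 6.000  → integer, n_i = 6 ✓
  n_f = 5: 1/n_i² = 0.040000000 − 0.034722222 = 0.005277778 → n_i = 13.765  (not an integer) ✗

Only n_f = 4 gives an integer upper level, n_i = 6.

The transition is from n = 6 to n = 4 (emission).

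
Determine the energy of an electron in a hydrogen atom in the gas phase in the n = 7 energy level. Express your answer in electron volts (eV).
-0.27767 eV

The energy levels of a hydrogen-like atom are given by:
E_n = -13.6057 eV / n²

For n = 7:
E_7 = -13.6057 eV / 7²
E_7 = -13.6057 eV / 49
E_7 = -0.27767 eV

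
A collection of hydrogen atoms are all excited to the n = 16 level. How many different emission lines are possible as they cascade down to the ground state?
120

The electron can occupy levels n = 1, 2, ..., 16 during de-excitation — that is m = 16 - 1 + 1 = 16 distinct levels.

The number of distinct spectral lines equals the number of ways to choose 2 of these m levels (each pair gives one possible emission transition):

Number of lines = m(m-1)/2 = 16×15/2 = 120

These correspond to all possible transitions between the 16 levels:
16 → 15, 16 → 14, 16 → 13, 16 → 12, 16 → 11, 16 → 10, 16 → 9, 16 → 8...

Each transition produces a photon with a unique energy (and thus wavelength). This count does not depend on Z.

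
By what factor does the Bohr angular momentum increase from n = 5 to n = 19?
3.80

In the Bohr model, L_n = nℏ, so the ratio is purely the ratio of quantum numbers:

L_19/L_5 = 19ℏ / 5ℏ = 19/5 = 3.80

The angular momentum scales linearly with n.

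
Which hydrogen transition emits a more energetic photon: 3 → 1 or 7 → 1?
7 → 1

Calculate the energy for each transition:

Transition 3 → 1:
ΔE₁ = |E_1 - E_3| = |-13.6057/1² - (-13.6057/3²)|
ΔE₁ = |-13.605700000000 - (-1.511744444444)| = 12.093955556 eV

Transition 7 → 1:
ΔE₂ = |E_1 - E_7| = |-13.6057/1² - (-13.6057/7²)|
ΔE₂ = |-13.605700000000 - (-0.277667346939)| = 13.328032653 eV

Since 13.328032653 eV > 12.093955556 eV, the transition 7 → 1 emits the more energetic photon.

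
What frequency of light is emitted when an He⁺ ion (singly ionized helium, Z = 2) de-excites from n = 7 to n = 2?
3.02e+15 Hz

First, find the transition energy:
E_7 = -13.6057 × 2² / 7² = -1.1106694 eV
E_2 = -13.6057 × 2² / 2² = -13.6057000 eV
|ΔE| = |E_2 - E_7| = 12.4950306 eV

Convert to Joules: E = 12.4950306 eV × (1.602177 × 10⁻¹⁹ J/eV) = 2.0019e-18 J

Using E = hf:
f = E/h = 2.0019e-18 J / (6.62607 × 10⁻³⁴ J·s)
f = 3.02e+15 Hz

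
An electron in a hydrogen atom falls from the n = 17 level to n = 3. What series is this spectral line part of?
Paschen series

The spectral series in hydrogen are named based on the final (lower) energy level:
- Lyman series: n_final = 1 (ultraviolet)
- Balmer series: n_final = 2 (visible/near-UV)
- Paschen series: n_final = 3 (infrared)
- Brackett series: n_final = 4 (infrared)
- Pfund series: n_final = 5 (far infrared)

Since this transition ends at n = 3, it belongs to the Paschen series.

For reference, this 17 → 3 line has photon energy
ΔE = 13.6057 eV × (1/3² - 1/17²) = 1.464666 eV,
corresponding to wavelength λ = hc/ΔE = 1239.84 eV·nm / 1.464666 eV = 846.50 nm in the infrared region.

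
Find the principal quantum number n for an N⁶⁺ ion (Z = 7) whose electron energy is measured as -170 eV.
n = 2

The exact energy levels follow E_n = -13.6057 Z² / n² eV with Z = 7.

The measured value (-170 eV) is reported to only 2 significant figures, so we must test candidate n values and see which one matches to that precision.

Candidate energies:
  n = 1:  E = -13.6057 × 7² / 1² = -666.67930 eV
  n = 2:  E = -13.6057 × 7² / 2² = -166.66983 eV  ← matches
  n = 3:  E = -13.6057 × 7² / 3² = -74.07548 eV
  n = 4:  E = -13.6057 × 7² / 4² = -41.66746 eV

Checking against the measurement of -170 eV (2 sig figs), only n = 2 agrees:
E_2 = -166.66983 eV, which rounds to -170 eV ✓

Therefore n = 2.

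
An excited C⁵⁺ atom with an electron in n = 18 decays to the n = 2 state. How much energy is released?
120.93956 eV

The energy levels are E_n = -13.6057 Z² eV / n².

Energy at n = 18: E_18 = -13.6057 × 6² / 18² = -1.51174444 eV
Energy at n = 2: E_2 = -13.6057 × 6² / 2² = -122.45130000 eV

For emission (electron falling to lower state), the photon energy is:
E_photon = E_18 - E_2 = |-1.51174444 - (-122.45130000)|
E_photon = 120.93956 eV

This energy is carried away by the emitted photon.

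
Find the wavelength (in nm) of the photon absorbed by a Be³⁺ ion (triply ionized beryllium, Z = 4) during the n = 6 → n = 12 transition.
273.37954 nm

First, find the transition energy using E_n = -13.6057 Z² / n² eV:
E_6 = -13.6057 × 4² / 6² = -6.046977778 eV
E_12 = -13.6057 × 4² / 12² = -1.511744444 eV

Photon energy: |ΔE| = |E_12 - E_6| = 4.535233334 eV

Convert to wavelength using E = hc/λ with hc = 1239.84 eV·nm:
λ = hc/E = 1239.84 eV·nm / 4.535233334 eV
λ = 273.37954 nm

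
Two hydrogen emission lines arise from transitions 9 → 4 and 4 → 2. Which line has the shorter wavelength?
4 → 2

Calculate the energy for each transition:

Transition 9 → 4:
ΔE₁ = |E_4 - E_9| = |-13.6057/4² - (-13.6057/9²)|
ΔE₁ = |-0.8503562500 - (-0.1679716049)| = 0.6823846 eV

Transition 4 → 2:
ΔE₂ = |E_2 - E_4| = |-13.6057/2² - (-13.6057/4²)|
ΔE₂ = |-3.4014250000 - (-0.8503562500)| = 2.5510688 eV

Since 2.5510688 eV > 0.6823846 eV, the transition 4 → 2 emits the more energetic photon.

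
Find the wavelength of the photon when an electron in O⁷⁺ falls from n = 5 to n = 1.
1.48 nm

First, find the transition energy using E_n = -13.6057 Z² / n² eV:
E_5 = -13.6057 × 8² / 5² = -34.8306 eV
E_1 = -13.6057 × 8² / 1² = -870.7648 eV

Photon energy: |ΔE| = |E_1 - E_5| = 835.9342 eV

Convert to wavelength using E = hc/λ with hc = 1239.84 eV·nm:
λ = hc/E = 1239.84 eV·nm / 835.9342 eV
λ = 1.48 nm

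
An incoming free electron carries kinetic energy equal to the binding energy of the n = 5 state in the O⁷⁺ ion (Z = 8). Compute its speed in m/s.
3.50e+06 m/s (or 1.168% of c)

The binding energy at n = 5 for O⁷⁺ is:
E_5 = -13.6057 × 8²/5² = -34.83059 eV
|E_5| = 34.83059 eV

Convert to Joules:
KE = 34.83059 eV × (1.602177 × 10⁻¹⁹ J/eV) = 5.5805e-18 J

Using KE = ½mv²:
v = √(2·KE/m_e)
v = √(2 × 5.5805e-18 J / 9.10938 × 10⁻³¹ kg)
v = 3.50e+06 m/s

This is approximately 1.168% the speed of light.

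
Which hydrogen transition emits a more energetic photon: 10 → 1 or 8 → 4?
10 → 1

Calculate the energy for each transition:

Transition 10 → 1:
ΔE₁ = |E_1 - E_10| = |-13.6057/1² - (-13.6057/10²)|
ΔE₁ = |-13.605700000 - (-0.136057000)| = 13.469643 eV

Transition 8 → 4:
ΔE₂ = |E_4 - E_8| = |-13.6057/4² - (-13.6057/8²)|
ΔE₂ = |-0.850356250 - (-0.212589063)| = 0.637767 eV

Since 13.469643 eV > 0.637767 eV, the transition 10 → 1 emits the more energetic photon.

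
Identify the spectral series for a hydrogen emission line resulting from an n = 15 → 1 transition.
Lyman series

The spectral series in hydrogen are named based on the final (lower) energy level:
- Lyman series: n_final = 1 (ultraviolet)
- Balmer series: n_final = 2 (visible/near-UV)
- Paschen series: n_final = 3 (infrared)
- Brackett series: n_final = 4 (infrared)
- Pfund series: n_final = 5 (far infrared)

Since this transition ends at n = 1, it belongs to the Lyman series.

For reference, this 15 → 1 line has photon energy
ΔE = 13.6057 eV × (1/1² - 1/15²) = 13.54523 eV,
corresponding to wavelength λ = hc/ΔE = 1239.84 eV·nm / 13.54523 eV = 91.533 nm in the ultraviolet region.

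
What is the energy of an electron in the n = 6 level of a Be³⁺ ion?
-6.046978 eV

For hydrogen-like ions, the energy levels scale with Z²:
E_n = -13.6057 Z² / n² eV

For Be³⁺ (Z = 4) at n = 6:
E_6 = -13.6057 × 4² / 6²
E_6 = -13.6057 × 16 / 36
E_6 = -217.6912 / 36
E_6 = -6.046978 eV

The energy is 16 times more negative than hydrogen at the same n due to the stronger nuclear charge.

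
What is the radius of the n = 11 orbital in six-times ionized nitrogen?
0.914721 nm (or 9.147206 Å)

The Bohr radius formula is:
r_n = n² a₀ / Z

where a₀ = 0.052917721 nm is the Bohr radius.

For N⁶⁺ (Z = 7) at n = 11:
r_11 = 11² × 0.052917721 nm / 7
r_11 = 121 × 0.052917721 nm / 7
r_11 = 6.4030442 nm / 7
r_11 = 0.914721 nm

The electron orbits at approximately 0.914721 nm from the nucleus.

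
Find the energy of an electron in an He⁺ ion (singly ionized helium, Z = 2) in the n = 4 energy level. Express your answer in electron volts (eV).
-3.401 eV

The energy levels of a hydrogen-like atom are given by:
E_n = -13.6057 Z² / n² eV  (with Z = 2 for He⁺)

For n = 4:
E_4 = -13.6057 × 2² / 4²
E_4 = -13.6057 × 4 / 16
E_4 = -3.401 eV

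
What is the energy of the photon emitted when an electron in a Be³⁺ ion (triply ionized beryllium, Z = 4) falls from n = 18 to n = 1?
217.019 eV

The energy levels are E_n = -13.6057 Z² eV / n².

Energy at n = 18: E_18 = -13.6057 × 4² / 18² = -0.671886 eV
Energy at n = 1: E_1 = -13.6057 × 4² / 1² = -217.691200 eV

For emission (electron falling to lower state), the photon energy is:
E_photon = E_18 - E_1 = |-0.671886 - (-217.691200)|
E_photon = 217.019 eV

This energy is carried away by the emitted photon.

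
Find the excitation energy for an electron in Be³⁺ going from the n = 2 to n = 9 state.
51.735 eV

The energy levels of a hydrogen-like atom are E_n = -13.6057 Z² eV / n².

Energy at n = 2: E_2 = -13.6057 × 4² / 2² = -54.422800 eV
Energy at n = 9: E_9 = -13.6057 × 4² / 9² = -2.687546 eV

The excitation energy is the difference:
ΔE = E_9 - E_2
ΔE = -2.687546 - (-54.422800)
ΔE = 51.735 eV

Since this is positive, energy must be absorbed (photon absorption).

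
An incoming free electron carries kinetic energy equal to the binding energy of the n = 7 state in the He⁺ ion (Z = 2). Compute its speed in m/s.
6.2506e+05 m/s (or 0.208496% of c)

The binding energy at n = 7 for He⁺ is:
E_7 = -13.6057 × 2²/7² = -1.11066939 eV
|E_7| = 1.11066939 eV

Convert to Joules:
KE = 1.11066939 eV × (1.602177 × 10⁻¹⁹ J/eV) = 1.779489e-19 J

Using KE = ½mv²:
v = √(2·KE/m_e)
v = √(2 × 1.779489e-19 J / 9.10938 × 10⁻³¹ kg)
v = 6.2506e+05 m/s

This is approximately 0.208496% the speed of light.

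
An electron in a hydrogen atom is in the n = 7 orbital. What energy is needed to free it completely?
0.2777 eV

The ionization energy is the energy needed to remove the electron completely (n → ∞).

For hydrogen, E_n = -13.6057 eV / n².

At n = 7: E_7 = -13.6057 / 7² = -0.2776673 eV
At n = ∞: E_∞ = 0 eV

Ionization energy = E_∞ - E_7 = 0 - (-0.2776673) = 0.2776673 eV
Ionization energy ≈ 0.2777 eV

This is also called the binding energy of the electron in state n = 7.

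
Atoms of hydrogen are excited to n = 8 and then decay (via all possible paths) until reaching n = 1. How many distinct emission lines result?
28

The electron can occupy levels n = 1, 2, ..., 8 during de-excitation — that is m = 8 - 1 + 1 = 8 distinct levels.

The number of distinct spectral lines equals the number of ways to choose 2 of these m levels (each pair gives one possible emission transition):

Number of lines = m(m-1)/2 = 8×7/2 = 28

These correspond to all possible transitions between the 8 levels:
8 → 7, 8 → 6, 8 → 5, 8 → 4, 8 → 3, 8 → 2, 8 → 1, 7 → 6...

Each transition produces a photon with a unique energy (and thus wavelength). This count does not depend on Z.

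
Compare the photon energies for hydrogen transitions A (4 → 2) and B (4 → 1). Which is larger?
4 → 1

Calculate the energy for each transition:

Transition 4 → 2:
ΔE₁ = |E_2 - E_4| = |-13.6057/2² - (-13.6057/4²)|
ΔE₁ = |-3.401425000000 - (-0.850356250000)| = 2.551068750 eV

Transition 4 → 1:
ΔE₂ = |E_1 - E_4| = |-13.6057/1² - (-13.6057/4²)|
ΔE₂ = |-13.605700000000 - (-0.850356250000)| = 12.755343750 eV

Since 12.755343750 eV > 2.551068750 eV, the transition 4 → 1 emits the more energetic photon.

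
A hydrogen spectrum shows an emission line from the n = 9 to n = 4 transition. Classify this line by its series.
Brackett series

The spectral series in hydrogen are named based on the final (lower) energy level:
- Lyman series: n_final = 1 (ultraviolet)
- Balmer series: n_final = 2 (visible/near-UV)
- Paschen series: n_final = 3 (infrared)
- Brackett series: n_final = 4 (infrared)
- Pfund series: n_final = 5 (far infrared)

Since this transition ends at n = 4, it belongs to the Brackett series.

For reference, this 9 → 4 line has photon energy
ΔE = 13.6057 eV × (1/4² - 1/9²) = 0.682384645 eV,
corresponding to wavelength λ = hc/ΔE = 1239.84 eV·nm / 0.682384645 eV = 1816.922 nm in the infrared region.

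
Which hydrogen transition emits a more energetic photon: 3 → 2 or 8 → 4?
3 → 2

Calculate the energy for each transition:

Transition 3 → 2:
ΔE₁ = |E_2 - E_3| = |-13.6057/2² - (-13.6057/3²)|
ΔE₁ = |-3.40142500 - (-1.51174444)| = 1.88968 eV

Transition 8 → 4:
ΔE₂ = |E_4 - E_8| = |-13.6057/4² - (-13.6057/8²)|
ΔE₂ = |-0.85035625 - (-0.21258906)| = 0.63777 eV

Since 1.88968 eV > 0.63777 eV, the transition 3 → 2 emits the more energetic photon.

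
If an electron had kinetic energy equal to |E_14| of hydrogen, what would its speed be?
1.56264e+05 m/s (or 0.0521% of c)

The binding energy at n = 14 for hydrogen is:
E_14 = -13.6057/14² = -0.0694168367 eV
|E_14| = 0.0694168367 eV

Convert to Joules:
KE = 0.0694168367 eV × (1.602177 × 10⁻¹⁹ J/eV) = 1.1121806e-20 J

Using KE = ½mv²:
v = √(2·KE/m_e)
v = √(2 × 1.1121806e-20 J / 9.10938 × 10⁻³¹ kg)
v = 1.56264e+05 m/s

This is approximately 0.0521% the speed of light.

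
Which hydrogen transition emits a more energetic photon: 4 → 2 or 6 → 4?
4 → 2

Calculate the energy for each transition:

Transition 4 → 2:
ΔE₁ = |E_2 - E_4| = |-13.6057/2² - (-13.6057/4²)|
ΔE₁ = |-3.4014250000 - (-0.8503562500)| = 2.5510688 eV

Transition 6 → 4:
ΔE₂ = |E_4 - E_6| = |-13.6057/4² - (-13.6057/6²)|
ΔE₂ = |-0.8503562500 - (-0.3779361111)| = 0.4724201 eV

Since 2.5510688 eV > 0.4724201 eV, the transition 4 → 2 emits the more energetic photon.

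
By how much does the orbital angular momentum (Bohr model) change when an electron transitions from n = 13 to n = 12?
1.05e-34 J·s (or 1ℏ)

In the Bohr model, L_n = nℏ where ℏ = 1.0546e-34 J·s.

L_13 = 13ℏ = 1.3710e-33 J·s
L_12 = 12ℏ = 1.2655e-33 J·s

ΔL = L_13 - L_12 = (13 - 12)ℏ = 1ℏ
ΔL = 1 × 1.0546e-34 J·s = 1.05e-34 J·s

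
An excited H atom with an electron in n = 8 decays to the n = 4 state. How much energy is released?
0.64 eV

The energy levels are E_n = -13.6057 eV / n².

Energy at n = 8: E_8 = -13.6057 / 8² = -0.21259 eV
Energy at n = 4: E_4 = -13.6057 / 4² = -0.85036 eV

For emission (electron falling to lower state), the photon energy is:
E_photon = E_8 - E_4 = |-0.21259 - (-0.85036)|
E_photon = 0.64 eV

This energy is carried away by the emitted photon.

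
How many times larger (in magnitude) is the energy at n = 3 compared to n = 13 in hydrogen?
18.7778

Using E_n = -13.6057 Z² / n² eV with Z = 1:

E_3 = -13.6057 / 3² = -13.6057 / 9 = -1.5117444444 eV
E_13 = -13.6057 / 13² = -13.6057 / 169 = -0.0805071006 eV

The ratio is:
E_3/E_13 = (-1.5117444444) / (-0.0805071006)
E_3/E_13 = (-13.6057/9) / (-13.6057/169)
E_3/E_13 = 169/9
E_3/E_13 = 18.7778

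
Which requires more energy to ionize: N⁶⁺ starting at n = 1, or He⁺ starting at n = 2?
N⁶⁺ at n = 1 (E = -666.68 eV)

Using E_n = -13.6057 Z² / n² eV:

N⁶⁺ (Z = 7) at n = 1:
E = -13.6057 × 7² / 1² = -13.6057 × 49 / 1 = -666.67930 eV

He⁺ (Z = 2) at n = 2:
E = -13.6057 × 2² / 2² = -13.6057 × 4 / 4 = -13.60570 eV

Since -666.67930 eV < -13.60570 eV,
N⁶⁺ at n = 1 is more tightly bound (requires more energy to ionize).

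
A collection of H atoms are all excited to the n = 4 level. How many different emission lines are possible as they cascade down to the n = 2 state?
3

The electron can occupy levels n = 2, 3, ..., 4 during de-excitation — that is m = 4 - 2 + 1 = 3 distinct levels.

The number of distinct spectral lines equals the number of ways to choose 2 of these m levels (each pair gives one possible emission transition):

Number of lines = m(m-1)/2 = 3×2/2 = 3

These correspond to all possible transitions between the 3 levels:
4 → 3, 4 → 2, 3 → 2

Each transition produces a photon with a unique energy (and thus wavelength). This count does not depend on Z.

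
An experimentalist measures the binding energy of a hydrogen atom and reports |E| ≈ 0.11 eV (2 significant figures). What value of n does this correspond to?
n = 11

The exact energy levels follow E_n = -13.6057 eV / n².

The measured value (-0.11 eV) is reported to only 2 significant figures, so we must test candidate n values and see which one matches to that precision.

Candidate energies:
  n = 9:  E = -13.6057/9² = -0.16797 eV
  n = 10:  E = -13.6057/10² = -0.13606 eV
  n = 11:  E = -13.6057/11² = -0.11244 eV  ← matches
  n = 12:  E = -13.6057/12² = -0.09448 eV
  n = 13:  E = -13.6057/13² = -0.08051 eV

Checking against the measurement of -0.11 eV (2 sig figs), only n = 11 agrees:
E_11 = -0.11244 eV, which rounds to -0.11 eV ✓

Therefore n = 11.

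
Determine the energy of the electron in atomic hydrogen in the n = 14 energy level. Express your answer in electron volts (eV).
-0.06942 eV

The energy levels of a hydrogen-like atom are given by:
E_n = -13.6057 eV / n²

For n = 14:
E_14 = -13.6057 eV / 14²
E_14 = -13.6057 eV / 196
E_14 = -0.06942 eV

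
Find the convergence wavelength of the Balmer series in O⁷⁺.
5.695 nm

The series limit corresponds to the transition from n = ∞ to n = 2.
This is the highest energy (shortest wavelength) transition in the Balmer series.

E_∞ = 0 eV
E_2 = -13.6057 × 8² / 2² = -217.69120 eV

Energy at series limit:
ΔE = E_∞ - E_2 = 0 - (-217.69120) = 217.69120 eV
λ = hc/E = 1239.84 eV·nm / 217.69120 eV = 5.695 nm

This energy equals the ionization energy from the n = 2 state of O⁷⁺.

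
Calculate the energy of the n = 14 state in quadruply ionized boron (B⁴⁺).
-1.735421 eV

For hydrogen-like ions, the energy levels scale with Z²:
E_n = -13.6057 Z² / n² eV

For B⁴⁺ (Z = 5) at n = 14:
E_14 = -13.6057 × 5² / 14²
E_14 = -13.6057 × 25 / 196
E_14 = -340.1425 / 196
E_14 = -1.735421 eV

The energy is 25 times more negative than hydrogen at the same n due to the stronger nuclear charge.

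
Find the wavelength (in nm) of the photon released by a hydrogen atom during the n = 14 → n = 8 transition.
8659.780 nm

First, find the transition energy using E_n = -13.6057 / n² eV:
E_14 = -13.6057 / 14² = -0.069416837 eV
E_8 = -13.6057 / 8² = -0.212589063 eV

Photon energy: |ΔE| = |E_8 - E_14| = 0.143172226 eV

Convert to wavelength using E = hc/λ with hc = 1239.84 eV·nm:
λ = hc/E = 1239.84 eV·nm / 0.143172226 eV
λ = 8659.780 nm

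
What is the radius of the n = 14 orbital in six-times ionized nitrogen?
1.48170 nm (or 14.81696 Å)

The Bohr radius formula is:
r_n = n² a₀ / Z

where a₀ = 0.05291772 nm is the Bohr radius.

For N⁶⁺ (Z = 7) at n = 14:
r_14 = 14² × 0.05291772 nm / 7
r_14 = 196 × 0.05291772 nm / 7
r_14 = 10.371873 nm / 7
r_14 = 1.48170 nm

The electron orbits at approximately 1.48170 nm from the nucleus.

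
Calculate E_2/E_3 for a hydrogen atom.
2.250

Using E_n = -13.6057 Z² / n² eV with Z = 1:

E_2 = -13.6057 / 2² = -13.6057 / 4 = -3.401425000 eV
E_3 = -13.6057 / 3² = -13.6057 / 9 = -1.511744444 eV

The ratio is:
E_2/E_3 = (-3.401425000) / (-1.511744444)
E_2/E_3 = (-13.6057/4) / (-13.6057/9)
E_2/E_3 = 9/4
E_2/E_3 = 2.250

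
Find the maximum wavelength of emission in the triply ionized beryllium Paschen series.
117.163 nm

The longest wavelength corresponds to the smallest energy transition in the series.
The Paschen series has all transitions ending at n_f = 3.

For Be³⁺ (Z = 4), the first line (α-line) is the jump from n = 4 to n = 3:
E_4 = -13.6057 × 4² / 4² = -13.605700 eV
E_3 = -13.6057 × 4² / 3² = -24.187911 eV
ΔE = E_4 - E_3 = 10.582211 eV

λ = hc/E = 1239.84 eV·nm / 10.582211 eV
λ = 117.163 nm

This is the α-line of the Paschen series in Be³⁺.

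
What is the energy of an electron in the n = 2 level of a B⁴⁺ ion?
-85.0356 eV

For hydrogen-like ions, the energy levels scale with Z²:
E_n = -13.6057 Z² / n² eV

For B⁴⁺ (Z = 5) at n = 2:
E_2 = -13.6057 × 5² / 2²
E_2 = -13.6057 × 25 / 4
E_2 = -340.1425 / 4
E_2 = -85.0356 eV

The energy is 25 times more negative than hydrogen at the same n due to the stronger nuclear charge.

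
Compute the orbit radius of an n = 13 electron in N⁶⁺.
1.2776 nm (or 12.7758 Å)

The Bohr radius formula is:
r_n = n² a₀ / Z

where a₀ = 0.0529177 nm is the Bohr radius.

For N⁶⁺ (Z = 7) at n = 13:
r_13 = 13² × 0.0529177 nm / 7
r_13 = 169 × 0.0529177 nm / 7
r_13 = 8.94309 nm / 7
r_13 = 1.2776 nm

The electron orbits at approximately 1.2776 nm from the nucleus.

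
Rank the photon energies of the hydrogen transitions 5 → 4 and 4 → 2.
4 → 2

Calculate the energy for each transition:

Transition 5 → 4:
ΔE₁ = |E_4 - E_5| = |-13.6057/4² - (-13.6057/5²)|
ΔE₁ = |-0.850356250000 - (-0.544228000000)| = 0.306128250 eV

Transition 4 → 2:
ΔE₂ = |E_2 - E_4| = |-13.6057/2² - (-13.6057/4²)|
ΔE₂ = |-3.401425000000 - (-0.850356250000)| = 2.551068750 eV

Since 2.551068750 eV > 0.306128250 eV, the transition 4 → 2 emits the more energetic photon.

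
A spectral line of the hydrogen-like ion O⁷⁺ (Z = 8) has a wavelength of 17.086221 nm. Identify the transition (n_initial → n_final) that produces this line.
n = 6 → n = 3

First, find the photon energy from the wavelength (hc = 1239.84 eV·nm):
E = hc/λ = 1239.84 eV·nm / 17.086221 nm = 72.563734 eV

The energy levels of O⁷⁺ satisfy E_n = -13.6057 × 8² / n² eV, so an emission n_i → n_f releases
ΔE = 13.6057 × 8² × (1/n_f² − 1/n_i²) eV.

Setting ΔE equal to the photon energy:
1/n_f² − 1/n_i² = 72.563734 / (13.6057 × 8²) = 0.083333334

Since 1/n_i² must be positive, we need 1/n_f² > 0.083333334, i.e. n_f ≤ 3. For each allowed n_f, solve n_i = (1/n_f² − 0.083333334)^(−1/2) and check whether it is a whole number:
  n_f = 1: 1/n_i² = 1.000000000 − 0.083333334 = 0.916666666 → n_i = 1.044  (not an integer) ✗
  n_f = 2: 1/n_i² = 0.250000000 − 0.083333334 = 0.166666666 → n_i = 2.449  (not an integer) ✗
  n_f = 3: 1/n_i² = 0.111111111 − 0.083333334 = 0.027777777 → n_i = 6.000  → integer, n_i = 6 ✓

Only n_f = 3 gives an integer upper level, n_i = 6.

The transition is from n = 6 to n = 3 (emission).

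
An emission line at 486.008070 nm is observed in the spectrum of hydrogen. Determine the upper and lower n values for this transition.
n = 4 → n = 2

First, find the photon energy from the wavelength (hc = 1239.84 eV·nm):
E = hc/λ = 1239.84 eV·nm / 486.008070 nm = 2.5510688 eV

The energy levels of hydrogen satisfy E_n = -13.6057 / n² eV, so an emission n_i → n_f releases
ΔE = 13.6057 × (1/n_f² − 1/n_i²) eV.

Setting ΔE equal to the photon energy:
1/n_f² − 1/n_i² = 2.5510688 / 13.6057 = 0.18750000

Since 1/n_i² must be positive, we need 1/n_f² > 0.18750000, i.e. n_f ≤ 2. For each allowed n_f, solve n_i = (1/n_f² − 0.18750000)^(−1/2) and check whether it is a whole number:
  n_f = 1: 1/n_i² = 1.00000000 − 0.18750000 = 0.81250000 → n_i = 1.109  (not an integer) ✗
  n_f = 2: 1/n_i² = 0.25000000 − 0.18750000 = 0.06250000 → n_i = 4.000  → integer, n_i = 4 ✓

Only n_f = 2 gives an integer upper level, n_i = 4.

The transition is from n = 4 to n = 2 (emission).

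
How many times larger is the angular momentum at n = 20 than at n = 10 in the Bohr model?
2.0000

In the Bohr model, L_n = nℏ, so the ratio is purely the ratio of quantum numbers:

L_20/L_10 = 20ℏ / 10ℏ = 20/10 = 2.0000

The angular momentum scales linearly with n.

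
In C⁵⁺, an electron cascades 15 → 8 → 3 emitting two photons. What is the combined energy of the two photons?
52.246 eV

The energy levels of C⁵⁺ are E_n = -13.6057 × 6² / n² eV.

First transition (15 → 8):
ΔE₁ = |E_8 - E_15|
ΔE₁ = |-7.653206250 - (-2.176912000)| = 5.476294 eV

Second transition (8 → 3):
ΔE₂ = |E_3 - E_8|
ΔE₂ = |-54.422800000 - (-7.653206250)| = 46.769594 eV

Total energy released:
E_total = ΔE₁ + ΔE₂ = 5.476294 + 46.769594 = 52.246 eV

Note: This equals the direct transition 15 → 3: 52.246 eV ✓
Energy is conserved regardless of the path taken.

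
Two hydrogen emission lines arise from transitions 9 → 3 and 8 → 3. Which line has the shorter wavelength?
9 → 3

Calculate the energy for each transition:

Transition 9 → 3:
ΔE₁ = |E_3 - E_9| = |-13.6057/3² - (-13.6057/9²)|
ΔE₁ = |-1.51174444444 - (-0.16797160494)| = 1.34377284 eV

Transition 8 → 3:
ΔE₂ = |E_3 - E_8| = |-13.6057/3² - (-13.6057/8²)|
ΔE₂ = |-1.51174444444 - (-0.21258906250)| = 1.29915538 eV

Since 1.34377284 eV > 1.29915538 eV, the transition 9 → 3 emits the more energetic photon.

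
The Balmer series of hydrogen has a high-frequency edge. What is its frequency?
8.22461e+14 Hz

The series limit corresponds to the transition from n = ∞ to n = 2.
This is the highest energy (shortest wavelength) transition in the Balmer series.

E_∞ = 0 eV
E_2 = -13.6057 / 2² = -3.40142500 eV

Energy at series limit:
ΔE = E_∞ - E_2 = 0 - (-3.40142500) = 3.40142500 eV
E = 3.40142500 eV × (1.602177 × 10⁻¹⁹ J/eV) = 5.4496849e-19 J
f = E/h = 5.4496849e-19 J / (6.62607 × 10⁻³⁴ J·s) = 8.22461e+14 Hz

This energy equals the ionization energy from the n = 2 state of hydrogen.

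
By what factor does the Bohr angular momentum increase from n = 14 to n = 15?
1.0714

In the Bohr model, L_n = nℏ, so the ratio is purely the ratio of quantum numbers:

L_15/L_14 = 15ℏ / 14ℏ = 15/14 = 1.0714

The angular momentum scales linearly with n.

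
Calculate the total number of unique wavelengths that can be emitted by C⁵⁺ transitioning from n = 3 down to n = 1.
3

The electron can occupy levels n = 1, 2, ..., 3 during de-excitation — that is m = 3 - 1 + 1 = 3 distinct levels.

The number of distinct spectral lines equals the number of ways to choose 2 of these m levels (each pair gives one possible emission transition):

Number of lines = m(m-1)/2 = 3×2/2 = 3

These correspond to all possible transitions between the 3 levels:
3 → 2, 3 → 1, 2 → 1

Each transition produces a photon with a unique energy (and thus wavelength). This count does not depend on Z.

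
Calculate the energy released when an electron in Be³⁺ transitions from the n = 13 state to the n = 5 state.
7.419534 eV

The energy levels are E_n = -13.6057 Z² eV / n².

Energy at n = 13: E_13 = -13.6057 × 4² / 13² = -1.288113609 eV
Energy at n = 5: E_5 = -13.6057 × 4² / 5² = -8.707648000 eV

For emission (electron falling to lower state), the photon energy is:
E_photon = E_13 - E_5 = |-1.288113609 - (-8.707648000)|
E_photon = 7.419534 eV

This energy is carried away by the emitted photon.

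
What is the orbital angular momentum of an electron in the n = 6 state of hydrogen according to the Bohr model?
6.32743e-34 J·s (or 6ℏ)

In the Bohr model, angular momentum is quantized:
L = nℏ

where ℏ = h/(2π) = 1.0545718e-34 J·s

For n = 6:
L = 6 × 1.0545718e-34 J·s
L = 6.32743e-34 J·s

This can also be written as L = 6ℏ.
The angular momentum is an integer multiple of the reduced Planck constant.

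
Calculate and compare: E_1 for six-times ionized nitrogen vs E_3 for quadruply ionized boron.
N⁶⁺ at n = 1 (E = -666.68 eV)

Using E_n = -13.6057 Z² / n² eV:

N⁶⁺ (Z = 7) at n = 1:
E = -13.6057 × 7² / 1² = -13.6057 × 49 / 1 = -666.67930 eV

B⁴⁺ (Z = 5) at n = 3:
E = -13.6057 × 5² / 3² = -13.6057 × 25 / 9 = -37.79361 eV

Since -666.67930 eV < -37.79361 eV,
N⁶⁺ at n = 1 is more tightly bound (requires more energy to ionize).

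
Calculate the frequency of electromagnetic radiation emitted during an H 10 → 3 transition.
3.3264e+14 Hz

First, find the transition energy:
E_10 = -13.6057 / 10² = -0.1360570 eV
E_3 = -13.6057 / 3² = -1.5117444 eV
|ΔE| = |E_3 - E_10| = 1.3756874 eV

Convert to Joules: E = 1.3756874 eV × (1.602177 × 10⁻¹⁹ J/eV) = 2.204095e-19 J

Using E = hf:
f = E/h = 2.204095e-19 J / (6.62607 × 10⁻³⁴ J·s)
f = 3.3264e+14 Hz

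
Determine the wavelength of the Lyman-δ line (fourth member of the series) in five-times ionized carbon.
2.6368 nm

The lines of a series are numbered from the longest wavelength (smallest ΔE) outward; the fourth line is the transition from n = n_f + 4 to n_f.
The Lyman series has all transitions ending at n_f = 1.

For C⁵⁺ (Z = 6), the fourth line (δ-line) is the jump from n = 5 to n = 1:
E_5 = -13.6057 × 6² / 5² = -19.592208 eV
E_1 = -13.6057 × 6² / 1² = -489.805200 eV
ΔE = E_5 - E_1 = 470.212992 eV

λ = hc/E = 1239.84 eV·nm / 470.212992 eV
λ = 2.6368 nm

This is the δ-line of the Lyman series in C⁵⁺.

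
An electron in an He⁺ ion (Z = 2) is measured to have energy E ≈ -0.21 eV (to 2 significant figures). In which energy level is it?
n = 16

The exact energy levels follow E_n = -13.6057 Z² / n² eV with Z = 2.

The measured value (-0.21 eV) is reported to only 2 significant figures, so we must test candidate n values and see which one matches to that precision.

Candidate energies:
  n = 14:  E = -13.6057 × 2² / 14² = -0.27767 eV
  n = 15:  E = -13.6057 × 2² / 15² = -0.24188 eV
  n = 16:  E = -13.6057 × 2² / 16² = -0.21259 eV  ← matches
  n = 17:  E = -13.6057 × 2² / 17² = -0.18831 eV
  n = 18:  E = -13.6057 × 2² / 18² = -0.16797 eV

Checking against the measurement of -0.21 eV (2 sig figs), only n = 16 agrees:
E_16 = -0.21259 eV, which rounds to -0.21 eV ✓

Therefore n = 16.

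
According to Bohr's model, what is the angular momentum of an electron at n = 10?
1.05457e-33 J·s (or 10ℏ)

In the Bohr model, angular momentum is quantized:
L = nℏ

where ℏ = h/(2π) = 1.0545718e-34 J·s

For n = 10:
L = 10 × 1.0545718e-34 J·s
L = 1.05457e-33 J·s

This can also be written as L = 10ℏ.
The angular momentum is an integer multiple of the reduced Planck constant.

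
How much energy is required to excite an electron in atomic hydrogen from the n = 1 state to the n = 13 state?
13.525193 eV

The energy levels of a hydrogen-like atom are E_n = -13.6057 eV / n².

Energy at n = 1: E_1 = -13.6057 / 1² = -13.605700000 eV
Energy at n = 13: E_13 = -13.6057 / 13² = -0.080507101 eV

The excitation energy is the difference:
ΔE = E_13 - E_1
ΔE = -0.080507101 - (-13.605700000)
ΔE = 13.525193 eV

Since this is positive, energy must be absorbed (photon absorption).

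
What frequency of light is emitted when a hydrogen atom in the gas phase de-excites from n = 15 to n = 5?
1.170e+14 Hz

First, find the transition energy:
E_15 = -13.6057 / 15² = -0.0604698 eV
E_5 = -13.6057 / 5² = -0.5442280 eV
|ΔE| = |E_5 - E_15| = 0.4837582 eV

Convert to Joules: E = 0.4837582 eV × (1.602177 × 10⁻¹⁹ J/eV) = 7.75066e-20 J

Using E = hf:
f = E/h = 7.75066e-20 J / (6.62607 × 10⁻³⁴ J·s)
f = 1.170e+14 Hz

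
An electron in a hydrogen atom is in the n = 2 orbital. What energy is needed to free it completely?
3.40143 eV

The ionization energy is the energy needed to remove the electron completely (n → ∞).

For hydrogen, E_n = -13.6057 eV / n².

At n = 2: E_2 = -13.6057 / 2² = -3.40142500 eV
At n = ∞: E_∞ = 0 eV

Ionization energy = E_∞ - E_2 = 0 - (-3.40142500) = 3.40142500 eV
Ionization energy ≈ 3.40143 eV

This is also called the binding energy of the electron in state n = 2.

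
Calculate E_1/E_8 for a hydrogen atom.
64.000

Using E_n = -13.6057 Z² / n² eV with Z = 1:

E_1 = -13.6057 / 1² = -13.6057 / 1 = -13.605700000 eV
E_8 = -13.6057 / 8² = -13.6057 / 64 = -0.212589063 eV

The ratio is:
E_1/E_8 = (-13.605700000) / (-0.212589063)
E_1/E_8 = (-13.6057/1) / (-13.6057/64)
E_1/E_8 = 64/1
E_1/E_8 = 64.000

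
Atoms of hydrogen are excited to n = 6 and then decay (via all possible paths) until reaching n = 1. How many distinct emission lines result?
15

The electron can occupy levels n = 1, 2, ..., 6 during de-excitation — that is m = 6 - 1 + 1 = 6 distinct levels.

The number of distinct spectral lines equals the number of ways to choose 2 of these m levels (each pair gives one possible emission transition):

Number of lines = m(m-1)/2 = 6×5/2 = 15

These correspond to all possible transitions between the 6 levels:
6 → 5, 6 → 4, 6 → 3, 6 → 2, 6 → 1, 5 → 4, 5 → 3, 5 → 2...

Each transition produces a photon with a unique energy (and thus wavelength). This count does not depend on Z.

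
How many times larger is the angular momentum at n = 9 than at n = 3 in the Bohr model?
3.00000

In the Bohr model, L_n = nℏ, so the ratio is purely the ratio of quantum numbers:

L_9/L_3 = 9ℏ / 3ℏ = 9/3 = 3.00000

The angular momentum scales linearly with n.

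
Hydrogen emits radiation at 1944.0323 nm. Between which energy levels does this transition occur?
n = 8 → n = 4

First, find the photon energy from the wavelength (hc = 1239.84 eV·nm):
E = hc/λ = 1239.84 eV·nm / 1944.0323 nm = 0.63776718 eV

The energy levels of hydrogen satisfy E_n = -13.6057 / n² eV, so an emission n_i → n_f releases
ΔE = 13.6057 × (1/n_f² − 1/n_i²) eV.

Setting ΔE equal to the photon energy:
1/n_f² − 1/n_i² = 0.63776718 / 13.6057 = 0.046874999

Since 1/n_i² must be positive, we need 1/n_f² > 0.046874999, i.e. n_f ≤ 4. For each allowed n_f, solve n_i = (1/n_f² − 0.046874999)^(−1/2) and check whether it is a whole number:
  n_f = 1: 1/n_i² = 1.000000000 − 0.046874999 = 0.953125001 → n_i = 1.024  (not an integer) ✗
  n_f = 2: 1/n_i² = 0.250000000 − 0.046874999 = 0.203125001 → n_i = 2.219  (not an integer) ✗
  n_f = 3: 1/n_i² = 0.111111111 − 0.046874999 = 0.064236112 → n_i = 3.946  (not an integer) ✗
  n_f = 4: 1/n_i² = 0.062500000 − 0.046874999 = 0.015625001 → n_i = 8.000  → integer, n_i = 8 ✓

Only n_f = 4 gives an integer upper level, n_i = 8.

The transition is from n = 8 to n = 4 (emission).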